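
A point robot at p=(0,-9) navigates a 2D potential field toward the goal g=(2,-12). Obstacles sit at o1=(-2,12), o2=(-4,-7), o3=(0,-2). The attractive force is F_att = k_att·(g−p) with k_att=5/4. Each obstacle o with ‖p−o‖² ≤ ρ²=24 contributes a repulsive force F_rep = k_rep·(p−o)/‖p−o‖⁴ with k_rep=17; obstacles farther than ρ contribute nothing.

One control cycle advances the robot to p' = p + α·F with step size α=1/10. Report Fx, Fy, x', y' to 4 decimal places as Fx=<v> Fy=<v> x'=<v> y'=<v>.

Fx=2.6700 Fy=-3.8350 x'=0.2670 y'=-9.3835

F_att = 5/4·(g−p) = 5/4·(2,-3) = (2.5000,-3.7500)
o1: d²=445 > ρ²=24 → inactive
o2: d²=20 ≤ ρ²=24; F_rep = 17·(4,-2)/20² = (0.1700,-0.0850)
o3: d²=49 > ρ²=24 → inactive
F = F_att + ΣF_rep = (2.6700,-3.8350)
p' = p + 1/10·F = (0.2670,-9.3835)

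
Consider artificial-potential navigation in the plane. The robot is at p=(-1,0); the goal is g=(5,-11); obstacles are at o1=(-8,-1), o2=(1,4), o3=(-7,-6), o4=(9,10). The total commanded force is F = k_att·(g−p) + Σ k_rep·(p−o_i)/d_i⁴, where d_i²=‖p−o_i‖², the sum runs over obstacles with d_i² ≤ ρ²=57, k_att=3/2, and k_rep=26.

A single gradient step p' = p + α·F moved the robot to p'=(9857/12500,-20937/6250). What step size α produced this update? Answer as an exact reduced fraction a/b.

F_att = 3/2·(g−p) = 3/2·(6,-11) = (9.0000,-16.5000)
o1: d²=50 ≤ ρ²=57; F_rep = 26·(7,1)/50² = (0.0728,0.0104)
o2: d²=20 ≤ ρ²=57; F_rep = 26·(-2,-4)/20² = (-0.1300,-0.2600)
o3: d²=72 > ρ²=57 → inactive
o4: d²=200 > ρ²=57 → inactive
F = F_att + ΣF_rep = (8.9428,-16.7496)
Δp = p'−p = (1.7886,-3.3499); α = Δx/Fx = (22357/12500) / (22357/2500) = 1/5
check: Δy/Fy = (-20937/6250) / (-20937/1250) = 1/5 ✓

α = 1/5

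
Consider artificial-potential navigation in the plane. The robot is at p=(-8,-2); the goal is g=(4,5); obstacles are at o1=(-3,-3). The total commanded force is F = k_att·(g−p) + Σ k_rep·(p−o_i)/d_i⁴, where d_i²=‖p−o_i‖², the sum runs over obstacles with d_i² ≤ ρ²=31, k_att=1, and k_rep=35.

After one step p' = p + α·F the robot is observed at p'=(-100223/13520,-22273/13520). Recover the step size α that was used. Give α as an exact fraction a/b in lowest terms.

α = 1/20

F_att = 1·(g−p) = 1·(12,7) = (12.0000,7.0000)
o1: d²=26 ≤ ρ²=31; F_rep = 35·(-5,1)/26² = (-0.2589,0.0518)
F = F_att + ΣF_rep = (11.7411,7.0518)
Δp = p'−p = (0.5871,0.3526); α = Δx/Fx = (7937/13520) / (7937/676) = 1/20
check: Δy/Fy = (4767/13520) / (4767/676) = 1/20 ✓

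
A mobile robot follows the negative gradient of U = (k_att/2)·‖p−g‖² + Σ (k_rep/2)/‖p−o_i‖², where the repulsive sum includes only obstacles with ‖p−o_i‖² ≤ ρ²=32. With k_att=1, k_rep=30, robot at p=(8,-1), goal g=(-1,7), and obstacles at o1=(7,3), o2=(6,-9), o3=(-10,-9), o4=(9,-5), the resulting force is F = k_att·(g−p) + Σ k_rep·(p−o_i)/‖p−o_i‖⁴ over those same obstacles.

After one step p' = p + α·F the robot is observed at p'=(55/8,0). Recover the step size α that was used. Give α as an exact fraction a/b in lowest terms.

α = 1/8

F_att = 1·(g−p) = 1·(-9,8) = (-9.0000,8.0000)
o1: d²=17 ≤ ρ²=32; F_rep = 30·(1,-4)/17² = (0.1038,-0.4152)
o2: d²=68 > ρ²=32 → inactive
o3: d²=388 > ρ²=32 → inactive
o4: d²=17 ≤ ρ²=32; F_rep = 30·(-1,4)/17² = (-0.1038,0.4152)
F = F_att + ΣF_rep = (-9.0000,8.0000)
Δp = p'−p = (-1.1250,1.0000); α = Δx/Fx = (-9/8) / (-9) = 1/8
check: Δy/Fy = (1) / (8) = 1/8 ✓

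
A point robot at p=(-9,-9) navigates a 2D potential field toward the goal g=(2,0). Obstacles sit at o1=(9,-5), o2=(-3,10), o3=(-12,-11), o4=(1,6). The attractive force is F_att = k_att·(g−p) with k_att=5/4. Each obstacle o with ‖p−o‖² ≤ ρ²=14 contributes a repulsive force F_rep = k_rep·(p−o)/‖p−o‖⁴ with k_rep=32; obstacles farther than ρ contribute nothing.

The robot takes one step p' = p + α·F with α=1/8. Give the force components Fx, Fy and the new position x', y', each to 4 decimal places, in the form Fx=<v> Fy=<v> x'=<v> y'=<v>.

Fx=14.3180 Fy=11.6287 x'=-7.2102 y'=-7.5464

F_att = 5/4·(g−p) = 5/4·(11,9) = (13.7500,11.2500)
o1: d²=340 > ρ²=14 → inactive
o2: d²=397 > ρ²=14 → inactive
o3: d²=13 ≤ ρ²=14; F_rep = 32·(3,2)/13² = (0.5680,0.3787)
o4: d²=325 > ρ²=14 → inactive
F = F_att + ΣF_rep = (14.3180,11.6287)
p' = p + 1/8·F = (-7.2102,-7.5464)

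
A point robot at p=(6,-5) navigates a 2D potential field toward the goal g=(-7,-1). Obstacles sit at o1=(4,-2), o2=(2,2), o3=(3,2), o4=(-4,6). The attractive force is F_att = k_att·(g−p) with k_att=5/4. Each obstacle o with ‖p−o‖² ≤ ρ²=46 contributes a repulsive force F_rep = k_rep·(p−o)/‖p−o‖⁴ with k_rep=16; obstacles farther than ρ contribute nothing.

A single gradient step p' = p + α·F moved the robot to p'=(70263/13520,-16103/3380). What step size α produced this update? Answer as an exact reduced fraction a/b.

α = 1/20

F_att = 5/4·(g−p) = 5/4·(-13,4) = (-16.2500,5.0000)
o1: d²=13 ≤ ρ²=46; F_rep = 16·(2,-3)/13² = (0.1893,-0.2840)
o2: d²=65 > ρ²=46 → inactive
o3: d²=58 > ρ²=46 → inactive
o4: d²=221 > ρ²=46 → inactive
F = F_att + ΣF_rep = (-16.0607,4.7160)
Δp = p'−p = (-0.8030,0.2358); α = Δx/Fx = (-10857/13520) / (-10857/676) = 1/20
check: Δy/Fy = (797/3380) / (797/169) = 1/20 ✓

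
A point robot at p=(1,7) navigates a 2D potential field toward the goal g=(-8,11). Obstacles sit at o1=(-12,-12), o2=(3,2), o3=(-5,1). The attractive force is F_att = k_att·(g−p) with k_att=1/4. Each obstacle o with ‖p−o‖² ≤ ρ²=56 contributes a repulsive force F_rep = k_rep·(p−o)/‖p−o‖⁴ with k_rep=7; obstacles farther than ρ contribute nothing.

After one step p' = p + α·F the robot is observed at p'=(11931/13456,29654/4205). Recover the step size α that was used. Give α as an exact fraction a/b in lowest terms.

F_att = 1/4·(g−p) = 1/4·(-9,4) = (-2.2500,1.0000)
o1: d²=530 > ρ²=56 → inactive
o2: d²=29 ≤ ρ²=56; F_rep = 7·(-2,5)/29² = (-0.0166,0.0416)
o3: d²=72 > ρ²=56 → inactive
F = F_att + ΣF_rep = (-2.2666,1.0416)
Δp = p'−p = (-0.1133,0.0521); α = Δx/Fx = (-1525/13456) / (-7625/3364) = 1/20
check: Δy/Fy = (219/4205) / (876/841) = 1/20 ✓

α = 1/20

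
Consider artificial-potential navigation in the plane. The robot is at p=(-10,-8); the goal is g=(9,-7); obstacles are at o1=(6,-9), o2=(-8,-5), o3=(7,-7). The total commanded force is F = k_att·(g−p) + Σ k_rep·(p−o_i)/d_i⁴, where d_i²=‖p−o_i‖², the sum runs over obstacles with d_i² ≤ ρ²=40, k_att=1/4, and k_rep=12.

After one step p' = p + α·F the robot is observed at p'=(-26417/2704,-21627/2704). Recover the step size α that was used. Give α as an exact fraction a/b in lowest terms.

F_att = 1/4·(g−p) = 1/4·(19,1) = (4.7500,0.2500)
o1: d²=257 > ρ²=40 → inactive
o2: d²=13 ≤ ρ²=40; F_rep = 12·(-2,-3)/13² = (-0.1420,-0.2130)
o3: d²=290 > ρ²=40 → inactive
F = F_att + ΣF_rep = (4.6080,0.0370)
Δp = p'−p = (0.2304,0.0018); α = Δx/Fx = (623/2704) / (3115/676) = 1/20
check: Δy/Fy = (5/2704) / (25/676) = 1/20 ✓

α = 1/20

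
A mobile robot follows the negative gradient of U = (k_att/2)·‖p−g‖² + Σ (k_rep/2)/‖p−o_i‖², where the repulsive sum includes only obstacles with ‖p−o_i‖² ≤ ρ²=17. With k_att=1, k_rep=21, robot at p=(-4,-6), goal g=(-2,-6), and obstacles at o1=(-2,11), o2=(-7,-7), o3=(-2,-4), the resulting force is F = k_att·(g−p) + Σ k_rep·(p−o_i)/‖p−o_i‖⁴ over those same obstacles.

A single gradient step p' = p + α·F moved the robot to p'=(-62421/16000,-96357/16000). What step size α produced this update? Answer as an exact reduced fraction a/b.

α = 1/20

F_att = 1·(g−p) = 1·(2,0) = (2.0000,0.0000)
o1: d²=293 > ρ²=17 → inactive
o2: d²=10 ≤ ρ²=17; F_rep = 21·(3,1)/10² = (0.6300,0.2100)
o3: d²=8 ≤ ρ²=17; F_rep = 21·(-2,-2)/8² = (-0.6562,-0.6562)
F = F_att + ΣF_rep = (1.9737,-0.4462)
Δp = p'−p = (0.0987,-0.0223); α = Δx/Fx = (1579/16000) / (1579/800) = 1/20
check: Δy/Fy = (-357/16000) / (-357/800) = 1/20 ✓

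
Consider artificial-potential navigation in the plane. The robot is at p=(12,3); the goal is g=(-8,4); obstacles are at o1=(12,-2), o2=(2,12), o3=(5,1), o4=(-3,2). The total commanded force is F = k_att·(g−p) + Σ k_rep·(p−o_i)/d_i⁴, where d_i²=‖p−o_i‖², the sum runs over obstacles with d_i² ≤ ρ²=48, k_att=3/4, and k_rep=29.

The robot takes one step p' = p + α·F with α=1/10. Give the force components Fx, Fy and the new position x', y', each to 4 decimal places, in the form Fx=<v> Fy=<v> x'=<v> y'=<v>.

F_att = 3/4·(g−p) = 3/4·(-20,1) = (-15.0000,0.7500)
o1: d²=25 ≤ ρ²=48; F_rep = 29·(0,5)/25² = (0.0000,0.2320)
o2: d²=181 > ρ²=48 → inactive
o3: d²=53 > ρ²=48 → inactive
o4: d²=226 > ρ²=48 → inactive
F = F_att + ΣF_rep = (-15.0000,0.9820)
p' = p + 1/10·F = (10.5000,3.0982)

Fx=-15.0000 Fy=0.9820 x'=10.5000 y'=3.0982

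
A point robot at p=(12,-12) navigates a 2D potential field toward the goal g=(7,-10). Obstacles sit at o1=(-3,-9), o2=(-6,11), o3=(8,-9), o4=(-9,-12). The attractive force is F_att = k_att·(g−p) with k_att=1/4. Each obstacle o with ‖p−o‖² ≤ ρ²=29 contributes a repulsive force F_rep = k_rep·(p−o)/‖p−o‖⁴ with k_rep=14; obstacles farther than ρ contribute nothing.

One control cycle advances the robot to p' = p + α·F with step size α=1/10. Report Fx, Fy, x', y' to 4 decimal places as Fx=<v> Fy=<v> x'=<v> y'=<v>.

Fx=-1.1604 Fy=0.4328 x'=11.8840 y'=-11.9567

F_att = 1/4·(g−p) = 1/4·(-5,2) = (-1.2500,0.5000)
o1: d²=234 > ρ²=29 → inactive
o2: d²=853 > ρ²=29 → inactive
o3: d²=25 ≤ ρ²=29; F_rep = 14·(4,-3)/25² = (0.0896,-0.0672)
o4: d²=441 > ρ²=29 → inactive
F = F_att + ΣF_rep = (-1.1604,0.4328)
p' = p + 1/10·F = (11.8840,-11.9567)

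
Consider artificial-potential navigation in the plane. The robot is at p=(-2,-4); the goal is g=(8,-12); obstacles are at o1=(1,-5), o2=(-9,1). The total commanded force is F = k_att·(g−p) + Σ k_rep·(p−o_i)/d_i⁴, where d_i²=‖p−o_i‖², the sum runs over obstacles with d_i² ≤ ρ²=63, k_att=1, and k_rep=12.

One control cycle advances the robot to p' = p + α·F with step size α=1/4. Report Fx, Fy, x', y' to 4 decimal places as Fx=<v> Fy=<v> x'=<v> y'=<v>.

Fx=9.6400 Fy=-7.8800 x'=0.4100 y'=-5.9700

F_att = 1·(g−p) = 1·(10,-8) = (10.0000,-8.0000)
o1: d²=10 ≤ ρ²=63; F_rep = 12·(-3,1)/10² = (-0.3600,0.1200)
o2: d²=74 > ρ²=63 → inactive
F = F_att + ΣF_rep = (9.6400,-7.8800)
p' = p + 1/4·F = (0.4100,-5.9700)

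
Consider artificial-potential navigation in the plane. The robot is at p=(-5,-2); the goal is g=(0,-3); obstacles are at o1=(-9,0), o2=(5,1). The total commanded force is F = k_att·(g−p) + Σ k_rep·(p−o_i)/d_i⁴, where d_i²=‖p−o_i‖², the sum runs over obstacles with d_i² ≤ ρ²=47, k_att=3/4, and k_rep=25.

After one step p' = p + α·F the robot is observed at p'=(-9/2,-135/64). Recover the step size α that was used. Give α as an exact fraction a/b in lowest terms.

F_att = 3/4·(g−p) = 3/4·(5,-1) = (3.7500,-0.7500)
o1: d²=20 ≤ ρ²=47; F_rep = 25·(4,-2)/20² = (0.2500,-0.1250)
o2: d²=109 > ρ²=47 → inactive
F = F_att + ΣF_rep = (4.0000,-0.8750)
Δp = p'−p = (0.5000,-0.1094); α = Δx/Fx = (1/2) / (4) = 1/8
check: Δy/Fy = (-7/64) / (-7/8) = 1/8 ✓

α = 1/8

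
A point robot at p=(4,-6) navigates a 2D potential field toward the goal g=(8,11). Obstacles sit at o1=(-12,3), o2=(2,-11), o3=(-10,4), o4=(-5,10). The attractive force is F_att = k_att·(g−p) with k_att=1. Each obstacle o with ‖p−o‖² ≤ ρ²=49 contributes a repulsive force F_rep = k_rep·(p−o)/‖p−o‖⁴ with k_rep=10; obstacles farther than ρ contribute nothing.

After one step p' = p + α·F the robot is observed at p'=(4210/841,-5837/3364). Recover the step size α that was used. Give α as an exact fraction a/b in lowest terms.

α = 1/4

F_att = 1·(g−p) = 1·(4,17) = (4.0000,17.0000)
o1: d²=337 > ρ²=49 → inactive
o2: d²=29 ≤ ρ²=49; F_rep = 10·(2,5)/29² = (0.0238,0.0595)
o3: d²=296 > ρ²=49 → inactive
o4: d²=337 > ρ²=49 → inactive
F = F_att + ΣF_rep = (4.0238,17.0595)
Δp = p'−p = (1.0059,4.2649); α = Δx/Fx = (846/841) / (3384/841) = 1/4
check: Δy/Fy = (14347/3364) / (14347/841) = 1/4 ✓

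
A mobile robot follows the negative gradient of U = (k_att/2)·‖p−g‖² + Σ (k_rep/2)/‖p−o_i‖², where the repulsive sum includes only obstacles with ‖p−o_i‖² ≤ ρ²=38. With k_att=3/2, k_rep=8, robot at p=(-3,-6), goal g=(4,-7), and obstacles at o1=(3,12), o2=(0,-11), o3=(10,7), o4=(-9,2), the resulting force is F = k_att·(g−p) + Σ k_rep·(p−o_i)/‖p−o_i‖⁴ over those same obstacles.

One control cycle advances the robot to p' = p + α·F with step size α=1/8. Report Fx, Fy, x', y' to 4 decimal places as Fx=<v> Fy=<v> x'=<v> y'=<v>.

Fx=10.4792 Fy=-1.4654 x'=-1.6901 y'=-6.1832

F_att = 3/2·(g−p) = 3/2·(7,-1) = (10.5000,-1.5000)
o1: d²=360 > ρ²=38 → inactive
o2: d²=34 ≤ ρ²=38; F_rep = 8·(-3,5)/34² = (-0.0208,0.0346)
o3: d²=338 > ρ²=38 → inactive
o4: d²=100 > ρ²=38 → inactive
F = F_att + ΣF_rep = (10.4792,-1.4654)
p' = p + 1/8·F = (-1.6901,-6.1832)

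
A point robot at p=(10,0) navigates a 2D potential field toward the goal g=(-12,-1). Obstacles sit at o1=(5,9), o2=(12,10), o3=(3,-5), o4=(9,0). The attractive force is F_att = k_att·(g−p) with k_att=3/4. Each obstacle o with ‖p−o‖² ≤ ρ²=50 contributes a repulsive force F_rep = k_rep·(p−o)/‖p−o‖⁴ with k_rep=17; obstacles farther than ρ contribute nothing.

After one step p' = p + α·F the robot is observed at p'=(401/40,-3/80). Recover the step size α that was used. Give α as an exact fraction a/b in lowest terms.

α = 1/20

F_att = 3/4·(g−p) = 3/4·(-22,-1) = (-16.5000,-0.7500)
o1: d²=106 > ρ²=50 → inactive
o2: d²=104 > ρ²=50 → inactive
o3: d²=74 > ρ²=50 → inactive
o4: d²=1 ≤ ρ²=50; F_rep = 17·(1,0)/1² = (17.0000,0.0000)
F = F_att + ΣF_rep = (0.5000,-0.7500)
Δp = p'−p = (0.0250,-0.0375); α = Δx/Fx = (1/40) / (1/2) = 1/20
check: Δy/Fy = (-3/80) / (-3/4) = 1/20 ✓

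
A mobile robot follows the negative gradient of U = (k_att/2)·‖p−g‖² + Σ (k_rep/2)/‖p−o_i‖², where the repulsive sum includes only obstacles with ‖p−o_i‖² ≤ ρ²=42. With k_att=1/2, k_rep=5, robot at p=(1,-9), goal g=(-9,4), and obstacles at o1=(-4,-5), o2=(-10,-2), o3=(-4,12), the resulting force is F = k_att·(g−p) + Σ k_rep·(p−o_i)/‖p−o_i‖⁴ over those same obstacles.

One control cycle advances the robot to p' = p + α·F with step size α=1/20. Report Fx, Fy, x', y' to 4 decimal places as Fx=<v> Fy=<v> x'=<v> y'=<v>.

Fx=-4.9851 Fy=6.4881 x'=0.7507 y'=-8.6756

F_att = 1/2·(g−p) = 1/2·(-10,13) = (-5.0000,6.5000)
o1: d²=41 ≤ ρ²=42; F_rep = 5·(5,-4)/41² = (0.0149,-0.0119)
o2: d²=170 > ρ²=42 → inactive
o3: d²=466 > ρ²=42 → inactive
F = F_att + ΣF_rep = (-4.9851,6.4881)
p' = p + 1/20·F = (0.7507,-8.6756)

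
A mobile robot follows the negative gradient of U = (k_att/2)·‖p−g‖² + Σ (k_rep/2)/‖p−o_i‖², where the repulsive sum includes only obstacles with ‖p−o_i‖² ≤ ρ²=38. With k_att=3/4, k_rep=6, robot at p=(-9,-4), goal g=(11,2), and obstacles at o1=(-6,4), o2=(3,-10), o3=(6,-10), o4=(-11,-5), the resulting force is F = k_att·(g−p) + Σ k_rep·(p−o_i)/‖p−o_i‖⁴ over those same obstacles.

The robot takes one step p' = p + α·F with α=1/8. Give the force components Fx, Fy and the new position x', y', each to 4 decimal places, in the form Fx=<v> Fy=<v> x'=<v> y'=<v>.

Fx=15.4800 Fy=4.7400 x'=-7.0650 y'=-3.4075

F_att = 3/4·(g−p) = 3/4·(20,6) = (15.0000,4.5000)
o1: d²=73 > ρ²=38 → inactive
o2: d²=180 > ρ²=38 → inactive
o3: d²=261 > ρ²=38 → inactive
o4: d²=5 ≤ ρ²=38; F_rep = 6·(2,1)/5² = (0.4800,0.2400)
F = F_att + ΣF_rep = (15.4800,4.7400)
p' = p + 1/8·F = (-7.0650,-3.4075)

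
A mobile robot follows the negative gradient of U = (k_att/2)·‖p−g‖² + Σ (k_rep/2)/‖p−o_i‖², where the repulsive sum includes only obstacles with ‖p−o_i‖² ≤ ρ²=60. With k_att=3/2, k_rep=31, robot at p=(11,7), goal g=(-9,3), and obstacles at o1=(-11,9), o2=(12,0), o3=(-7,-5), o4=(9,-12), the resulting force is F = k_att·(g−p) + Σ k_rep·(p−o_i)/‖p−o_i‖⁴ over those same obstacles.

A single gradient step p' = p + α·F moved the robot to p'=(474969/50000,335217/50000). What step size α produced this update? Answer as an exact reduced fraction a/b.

F_att = 3/2·(g−p) = 3/2·(-20,-4) = (-30.0000,-6.0000)
o1: d²=488 > ρ²=60 → inactive
o2: d²=50 ≤ ρ²=60; F_rep = 31·(-1,7)/50² = (-0.0124,0.0868)
o3: d²=468 > ρ²=60 → inactive
o4: d²=365 > ρ²=60 → inactive
F = F_att + ΣF_rep = (-30.0124,-5.9132)
Δp = p'−p = (-1.5006,-0.2957); α = Δx/Fx = (-75031/50000) / (-75031/2500) = 1/20
check: Δy/Fy = (-14783/50000) / (-14783/2500) = 1/20 ✓

α = 1/20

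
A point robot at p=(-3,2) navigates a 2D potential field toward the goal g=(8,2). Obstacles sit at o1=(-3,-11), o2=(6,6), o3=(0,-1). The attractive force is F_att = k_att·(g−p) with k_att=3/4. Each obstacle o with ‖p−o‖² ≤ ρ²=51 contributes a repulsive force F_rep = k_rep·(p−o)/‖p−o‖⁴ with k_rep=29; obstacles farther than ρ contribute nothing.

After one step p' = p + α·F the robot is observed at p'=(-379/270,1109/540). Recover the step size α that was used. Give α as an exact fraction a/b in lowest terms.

F_att = 3/4·(g−p) = 3/4·(11,0) = (8.2500,0.0000)
o1: d²=169 > ρ²=51 → inactive
o2: d²=97 > ρ²=51 → inactive
o3: d²=18 ≤ ρ²=51; F_rep = 29·(-3,3)/18² = (-0.2685,0.2685)
F = F_att + ΣF_rep = (7.9815,0.2685)
Δp = p'−p = (1.5963,0.0537); α = Δx/Fx = (431/270) / (431/54) = 1/5
check: Δy/Fy = (29/540) / (29/108) = 1/5 ✓

α = 1/5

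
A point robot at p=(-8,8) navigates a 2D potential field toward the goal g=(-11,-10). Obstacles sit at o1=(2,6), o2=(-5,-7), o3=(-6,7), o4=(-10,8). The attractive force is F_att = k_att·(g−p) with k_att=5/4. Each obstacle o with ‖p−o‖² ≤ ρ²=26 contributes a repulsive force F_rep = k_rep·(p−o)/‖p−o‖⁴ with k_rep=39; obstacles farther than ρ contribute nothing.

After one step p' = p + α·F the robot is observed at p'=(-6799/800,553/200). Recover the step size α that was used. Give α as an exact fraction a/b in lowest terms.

α = 1/4

F_att = 5/4·(g−p) = 5/4·(-3,-18) = (-3.7500,-22.5000)
o1: d²=104 > ρ²=26 → inactive
o2: d²=234 > ρ²=26 → inactive
o3: d²=5 ≤ ρ²=26; F_rep = 39·(-2,1)/5² = (-3.1200,1.5600)
o4: d²=4 ≤ ρ²=26; F_rep = 39·(2,0)/4² = (4.8750,0.0000)
F = F_att + ΣF_rep = (-1.9950,-20.9400)
Δp = p'−p = (-0.4988,-5.2350); α = Δx/Fx = (-399/800) / (-399/200) = 1/4
check: Δy/Fy = (-1047/200) / (-1047/50) = 1/4 ✓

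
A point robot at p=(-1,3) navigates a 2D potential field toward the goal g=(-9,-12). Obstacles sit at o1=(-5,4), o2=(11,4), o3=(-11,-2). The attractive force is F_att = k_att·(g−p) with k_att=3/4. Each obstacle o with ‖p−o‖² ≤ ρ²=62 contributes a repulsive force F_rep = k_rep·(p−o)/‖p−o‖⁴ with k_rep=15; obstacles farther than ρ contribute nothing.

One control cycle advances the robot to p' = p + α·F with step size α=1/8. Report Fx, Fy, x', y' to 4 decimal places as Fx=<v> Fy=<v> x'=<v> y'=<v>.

Fx=-5.7924 Fy=-11.3019 x'=-1.7240 y'=1.5873

F_att = 3/4·(g−p) = 3/4·(-8,-15) = (-6.0000,-11.2500)
o1: d²=17 ≤ ρ²=62; F_rep = 15·(4,-1)/17² = (0.2076,-0.0519)
o2: d²=145 > ρ²=62 → inactive
o3: d²=125 > ρ²=62 → inactive
F = F_att + ΣF_rep = (-5.7924,-11.3019)
p' = p + 1/8·F = (-1.7240,1.5873)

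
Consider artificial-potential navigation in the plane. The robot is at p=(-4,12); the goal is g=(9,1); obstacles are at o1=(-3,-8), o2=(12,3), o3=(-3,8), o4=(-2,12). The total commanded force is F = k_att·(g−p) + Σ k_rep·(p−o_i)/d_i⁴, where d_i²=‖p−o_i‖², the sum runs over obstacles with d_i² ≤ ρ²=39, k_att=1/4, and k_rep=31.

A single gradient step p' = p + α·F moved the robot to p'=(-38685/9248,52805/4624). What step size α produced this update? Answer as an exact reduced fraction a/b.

F_att = 1/4·(g−p) = 1/4·(13,-11) = (3.2500,-2.7500)
o1: d²=401 > ρ²=39 → inactive
o2: d²=337 > ρ²=39 → inactive
o3: d²=17 ≤ ρ²=39; F_rep = 31·(-1,4)/17² = (-0.1073,0.4291)
o4: d²=4 ≤ ρ²=39; F_rep = 31·(-2,0)/4² = (-3.8750,0.0000)
F = F_att + ΣF_rep = (-0.7323,-2.3209)
Δp = p'−p = (-0.1831,-0.5802); α = Δx/Fx = (-1693/9248) / (-1693/2312) = 1/4
check: Δy/Fy = (-2683/4624) / (-2683/1156) = 1/4 ✓

α = 1/4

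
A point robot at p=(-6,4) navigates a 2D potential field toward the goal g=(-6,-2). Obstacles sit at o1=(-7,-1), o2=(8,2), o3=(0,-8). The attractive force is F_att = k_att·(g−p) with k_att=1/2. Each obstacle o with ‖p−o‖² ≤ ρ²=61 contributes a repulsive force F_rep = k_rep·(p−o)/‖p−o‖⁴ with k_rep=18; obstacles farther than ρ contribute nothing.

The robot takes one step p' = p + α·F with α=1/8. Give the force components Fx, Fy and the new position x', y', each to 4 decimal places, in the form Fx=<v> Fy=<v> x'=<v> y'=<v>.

Fx=0.0266 Fy=-2.8669 x'=-5.9967 y'=3.6416

F_att = 1/2·(g−p) = 1/2·(0,-6) = (0.0000,-3.0000)
o1: d²=26 ≤ ρ²=61; F_rep = 18·(1,5)/26² = (0.0266,0.1331)
o2: d²=200 > ρ²=61 → inactive
o3: d²=180 > ρ²=61 → inactive
F = F_att + ΣF_rep = (0.0266,-2.8669)
p' = p + 1/8·F = (-5.9967,3.6416)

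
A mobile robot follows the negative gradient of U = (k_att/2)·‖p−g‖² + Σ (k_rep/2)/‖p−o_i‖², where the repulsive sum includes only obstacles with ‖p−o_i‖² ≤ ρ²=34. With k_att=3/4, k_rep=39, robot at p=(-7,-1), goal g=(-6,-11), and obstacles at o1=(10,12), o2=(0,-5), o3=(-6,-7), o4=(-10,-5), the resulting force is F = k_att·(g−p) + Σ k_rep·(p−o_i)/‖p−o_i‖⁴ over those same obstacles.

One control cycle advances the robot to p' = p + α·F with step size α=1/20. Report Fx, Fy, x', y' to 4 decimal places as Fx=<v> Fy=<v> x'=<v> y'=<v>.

Fx=0.9372 Fy=-7.2504 x'=-6.9531 y'=-1.3625

F_att = 3/4·(g−p) = 3/4·(1,-10) = (0.7500,-7.5000)
o1: d²=458 > ρ²=34 → inactive
o2: d²=65 > ρ²=34 → inactive
o3: d²=37 > ρ²=34 → inactive
o4: d²=25 ≤ ρ²=34; F_rep = 39·(3,4)/25² = (0.1872,0.2496)
F = F_att + ΣF_rep = (0.9372,-7.2504)
p' = p + 1/20·F = (-6.9531,-1.3625)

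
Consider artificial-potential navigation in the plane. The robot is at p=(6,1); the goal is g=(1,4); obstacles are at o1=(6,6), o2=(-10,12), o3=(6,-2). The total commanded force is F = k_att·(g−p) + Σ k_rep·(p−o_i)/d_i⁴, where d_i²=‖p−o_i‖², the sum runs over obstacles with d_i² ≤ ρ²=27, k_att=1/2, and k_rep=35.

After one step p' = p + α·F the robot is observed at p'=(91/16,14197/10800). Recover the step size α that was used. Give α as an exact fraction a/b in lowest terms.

α = 1/8

F_att = 1/2·(g−p) = 1/2·(-5,3) = (-2.5000,1.5000)
o1: d²=25 ≤ ρ²=27; F_rep = 35·(0,-5)/25² = (0.0000,-0.2800)
o2: d²=377 > ρ²=27 → inactive
o3: d²=9 ≤ ρ²=27; F_rep = 35·(0,3)/9² = (0.0000,1.2963)
F = F_att + ΣF_rep = (-2.5000,2.5163)
Δp = p'−p = (-0.3125,0.3145); α = Δx/Fx = (-5/16) / (-5/2) = 1/8
check: Δy/Fy = (3397/10800) / (3397/1350) = 1/8 ✓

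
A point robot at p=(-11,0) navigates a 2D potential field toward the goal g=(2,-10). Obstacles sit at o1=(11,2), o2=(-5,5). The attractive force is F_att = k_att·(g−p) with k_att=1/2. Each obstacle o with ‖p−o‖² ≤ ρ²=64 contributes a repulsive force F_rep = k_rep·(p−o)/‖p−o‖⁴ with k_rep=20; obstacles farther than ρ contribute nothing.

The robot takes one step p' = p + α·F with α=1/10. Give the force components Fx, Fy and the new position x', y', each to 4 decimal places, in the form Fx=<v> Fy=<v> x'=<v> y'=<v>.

Fx=6.4678 Fy=-5.0269 x'=-10.3532 y'=-0.5027

F_att = 1/2·(g−p) = 1/2·(13,-10) = (6.5000,-5.0000)
o1: d²=488 > ρ²=64 → inactive
o2: d²=61 ≤ ρ²=64; F_rep = 20·(-6,-5)/61² = (-0.0322,-0.0269)
F = F_att + ΣF_rep = (6.4678,-5.0269)
p' = p + 1/10·F = (-10.3532,-0.5027)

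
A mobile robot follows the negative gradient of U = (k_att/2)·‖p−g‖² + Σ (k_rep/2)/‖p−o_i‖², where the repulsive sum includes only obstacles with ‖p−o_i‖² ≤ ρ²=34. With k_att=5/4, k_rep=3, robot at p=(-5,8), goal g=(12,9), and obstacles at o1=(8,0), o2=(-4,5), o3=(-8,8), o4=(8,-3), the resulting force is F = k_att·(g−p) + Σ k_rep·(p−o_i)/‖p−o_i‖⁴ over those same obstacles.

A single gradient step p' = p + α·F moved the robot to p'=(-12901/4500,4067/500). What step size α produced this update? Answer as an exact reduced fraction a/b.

α = 1/10

F_att = 5/4·(g−p) = 5/4·(17,1) = (21.2500,1.2500)
o1: d²=233 > ρ²=34 → inactive
o2: d²=10 ≤ ρ²=34; F_rep = 3·(-1,3)/10² = (-0.0300,0.0900)
o3: d²=9 ≤ ρ²=34; F_rep = 3·(3,0)/9² = (0.1111,0.0000)
o4: d²=290 > ρ²=34 → inactive
F = F_att + ΣF_rep = (21.3311,1.3400)
Δp = p'−p = (2.1331,0.1340); α = Δx/Fx = (9599/4500) / (9599/450) = 1/10
check: Δy/Fy = (67/500) / (67/50) = 1/10 ✓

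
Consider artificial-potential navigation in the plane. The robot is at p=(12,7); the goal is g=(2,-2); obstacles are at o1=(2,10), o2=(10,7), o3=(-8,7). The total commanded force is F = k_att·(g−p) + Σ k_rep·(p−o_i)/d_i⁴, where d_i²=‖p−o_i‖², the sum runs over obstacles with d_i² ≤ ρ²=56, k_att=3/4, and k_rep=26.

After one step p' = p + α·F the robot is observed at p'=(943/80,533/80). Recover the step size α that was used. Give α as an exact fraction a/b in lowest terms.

F_att = 3/4·(g−p) = 3/4·(-10,-9) = (-7.5000,-6.7500)
o1: d²=109 > ρ²=56 → inactive
o2: d²=4 ≤ ρ²=56; F_rep = 26·(2,0)/4² = (3.2500,0.0000)
o3: d²=400 > ρ²=56 → inactive
F = F_att + ΣF_rep = (-4.2500,-6.7500)
Δp = p'−p = (-0.2125,-0.3375); α = Δx/Fx = (-17/80) / (-17/4) = 1/20
check: Δy/Fy = (-27/80) / (-27/4) = 1/20 ✓

α = 1/20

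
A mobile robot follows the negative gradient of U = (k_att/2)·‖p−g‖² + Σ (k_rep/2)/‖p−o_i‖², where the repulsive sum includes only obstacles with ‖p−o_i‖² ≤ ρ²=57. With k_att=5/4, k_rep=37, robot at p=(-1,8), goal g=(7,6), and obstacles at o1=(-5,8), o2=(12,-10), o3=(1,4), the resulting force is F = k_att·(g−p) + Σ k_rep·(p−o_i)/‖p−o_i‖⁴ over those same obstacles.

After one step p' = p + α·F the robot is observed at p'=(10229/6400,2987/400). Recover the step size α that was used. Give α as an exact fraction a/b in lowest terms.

F_att = 5/4·(g−p) = 5/4·(8,-2) = (10.0000,-2.5000)
o1: d²=16 ≤ ρ²=57; F_rep = 37·(4,0)/16² = (0.5781,0.0000)
o2: d²=493 > ρ²=57 → inactive
o3: d²=20 ≤ ρ²=57; F_rep = 37·(-2,4)/20² = (-0.1850,0.3700)
F = F_att + ΣF_rep = (10.3931,-2.1300)
Δp = p'−p = (2.5983,-0.5325); α = Δx/Fx = (16629/6400) / (16629/1600) = 1/4
check: Δy/Fy = (-213/400) / (-213/100) = 1/4 ✓

α = 1/4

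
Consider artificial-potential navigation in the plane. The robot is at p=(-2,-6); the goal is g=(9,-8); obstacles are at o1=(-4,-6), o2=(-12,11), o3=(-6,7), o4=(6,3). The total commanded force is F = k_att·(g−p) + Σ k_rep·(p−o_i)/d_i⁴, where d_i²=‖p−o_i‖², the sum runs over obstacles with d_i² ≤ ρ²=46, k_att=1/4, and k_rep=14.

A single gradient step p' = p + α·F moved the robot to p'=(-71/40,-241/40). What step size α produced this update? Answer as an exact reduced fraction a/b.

α = 1/20

F_att = 1/4·(g−p) = 1/4·(11,-2) = (2.7500,-0.5000)
o1: d²=4 ≤ ρ²=46; F_rep = 14·(2,0)/4² = (1.7500,0.0000)
o2: d²=389 > ρ²=46 → inactive
o3: d²=185 > ρ²=46 → inactive
o4: d²=145 > ρ²=46 → inactive
F = F_att + ΣF_rep = (4.5000,-0.5000)
Δp = p'−p = (0.2250,-0.0250); α = Δx/Fx = (9/40) / (9/2) = 1/20
check: Δy/Fy = (-1/40) / (-1/2) = 1/20 ✓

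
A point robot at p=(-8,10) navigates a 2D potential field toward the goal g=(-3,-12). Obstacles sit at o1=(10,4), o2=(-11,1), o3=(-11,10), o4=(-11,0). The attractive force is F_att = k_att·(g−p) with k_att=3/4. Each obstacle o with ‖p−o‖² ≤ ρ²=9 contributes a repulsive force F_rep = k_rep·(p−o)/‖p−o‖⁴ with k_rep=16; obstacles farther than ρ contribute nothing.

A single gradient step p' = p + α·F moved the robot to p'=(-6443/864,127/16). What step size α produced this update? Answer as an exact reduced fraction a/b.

α = 1/8

F_att = 3/4·(g−p) = 3/4·(5,-22) = (3.7500,-16.5000)
o1: d²=360 > ρ²=9 → inactive
o2: d²=90 > ρ²=9 → inactive
o3: d²=9 ≤ ρ²=9; F_rep = 16·(3,0)/9² = (0.5926,0.0000)
o4: d²=109 > ρ²=9 → inactive
F = F_att + ΣF_rep = (4.3426,-16.5000)
Δp = p'−p = (0.5428,-2.0625); α = Δx/Fx = (469/864) / (469/108) = 1/8
check: Δy/Fy = (-33/16) / (-33/2) = 1/8 ✓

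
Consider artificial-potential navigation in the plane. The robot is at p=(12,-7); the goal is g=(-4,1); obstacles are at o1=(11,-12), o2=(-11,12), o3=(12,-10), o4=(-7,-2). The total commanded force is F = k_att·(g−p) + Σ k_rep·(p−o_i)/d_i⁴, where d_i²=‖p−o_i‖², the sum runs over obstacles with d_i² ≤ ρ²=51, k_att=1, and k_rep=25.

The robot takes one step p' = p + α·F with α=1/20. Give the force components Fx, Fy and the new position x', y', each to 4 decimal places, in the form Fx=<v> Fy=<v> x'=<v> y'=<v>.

Fx=-15.9630 Fy=9.1108 x'=11.2018 y'=-6.5445

F_att = 1·(g−p) = 1·(-16,8) = (-16.0000,8.0000)
o1: d²=26 ≤ ρ²=51; F_rep = 25·(1,5)/26² = (0.0370,0.1849)
o2: d²=890 > ρ²=51 → inactive
o3: d²=9 ≤ ρ²=51; F_rep = 25·(0,3)/9² = (0.0000,0.9259)
o4: d²=386 > ρ²=51 → inactive
F = F_att + ΣF_rep = (-15.9630,9.1108)
p' = p + 1/20·F = (11.2018,-6.5445)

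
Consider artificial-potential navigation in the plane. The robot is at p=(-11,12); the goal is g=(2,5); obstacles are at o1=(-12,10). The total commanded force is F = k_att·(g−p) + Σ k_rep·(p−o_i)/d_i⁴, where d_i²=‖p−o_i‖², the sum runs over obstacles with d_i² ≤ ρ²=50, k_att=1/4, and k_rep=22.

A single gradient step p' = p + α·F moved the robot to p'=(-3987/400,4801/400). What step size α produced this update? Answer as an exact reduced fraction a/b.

α = 1/4

F_att = 1/4·(g−p) = 1/4·(13,-7) = (3.2500,-1.7500)
o1: d²=5 ≤ ρ²=50; F_rep = 22·(1,2)/5² = (0.8800,1.7600)
F = F_att + ΣF_rep = (4.1300,0.0100)
Δp = p'−p = (1.0325,0.0025); α = Δx/Fx = (413/400) / (413/100) = 1/4
check: Δy/Fy = (1/400) / (1/100) = 1/4 ✓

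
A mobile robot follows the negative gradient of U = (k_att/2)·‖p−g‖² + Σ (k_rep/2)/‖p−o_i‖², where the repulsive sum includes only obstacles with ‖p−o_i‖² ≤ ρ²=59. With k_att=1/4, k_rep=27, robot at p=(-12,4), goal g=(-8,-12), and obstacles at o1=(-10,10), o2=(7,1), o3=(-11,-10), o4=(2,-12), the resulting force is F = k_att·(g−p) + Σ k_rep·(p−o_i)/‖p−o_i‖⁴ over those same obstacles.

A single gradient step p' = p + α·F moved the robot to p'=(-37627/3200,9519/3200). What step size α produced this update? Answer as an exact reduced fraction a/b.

α = 1/4

F_att = 1/4·(g−p) = 1/4·(4,-16) = (1.0000,-4.0000)
o1: d²=40 ≤ ρ²=59; F_rep = 27·(-2,-6)/40² = (-0.0338,-0.1013)
o2: d²=370 > ρ²=59 → inactive
o3: d²=197 > ρ²=59 → inactive
o4: d²=452 > ρ²=59 → inactive
F = F_att + ΣF_rep = (0.9663,-4.1013)
Δp = p'−p = (0.2416,-1.0253); α = Δx/Fx = (773/3200) / (773/800) = 1/4
check: Δy/Fy = (-3281/3200) / (-3281/800) = 1/4 ✓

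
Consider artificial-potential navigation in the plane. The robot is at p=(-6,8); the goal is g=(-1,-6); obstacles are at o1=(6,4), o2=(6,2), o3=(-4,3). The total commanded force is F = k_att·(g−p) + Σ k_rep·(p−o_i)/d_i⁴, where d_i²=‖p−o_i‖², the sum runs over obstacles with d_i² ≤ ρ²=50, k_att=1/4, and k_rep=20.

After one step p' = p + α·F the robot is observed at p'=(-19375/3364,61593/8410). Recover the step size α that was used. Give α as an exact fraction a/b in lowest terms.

α = 1/5

F_att = 1/4·(g−p) = 1/4·(5,-14) = (1.2500,-3.5000)
o1: d²=160 > ρ²=50 → inactive
o2: d²=180 > ρ²=50 → inactive
o3: d²=29 ≤ ρ²=50; F_rep = 20·(-2,5)/29² = (-0.0476,0.1189)
F = F_att + ΣF_rep = (1.2024,-3.3811)
Δp = p'−p = (0.2405,-0.6762); α = Δx/Fx = (809/3364) / (4045/3364) = 1/5
check: Δy/Fy = (-5687/8410) / (-5687/1682) = 1/5 ✓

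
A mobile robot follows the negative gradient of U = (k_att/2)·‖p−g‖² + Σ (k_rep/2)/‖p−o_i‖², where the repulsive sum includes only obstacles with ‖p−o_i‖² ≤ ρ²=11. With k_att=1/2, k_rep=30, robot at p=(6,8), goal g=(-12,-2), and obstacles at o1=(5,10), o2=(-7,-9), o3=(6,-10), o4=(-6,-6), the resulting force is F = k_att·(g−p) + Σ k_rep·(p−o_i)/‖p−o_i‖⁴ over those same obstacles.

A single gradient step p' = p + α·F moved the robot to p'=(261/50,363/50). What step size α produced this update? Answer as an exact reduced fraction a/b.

α = 1/10

F_att = 1/2·(g−p) = 1/2·(-18,-10) = (-9.0000,-5.0000)
o1: d²=5 ≤ ρ²=11; F_rep = 30·(1,-2)/5² = (1.2000,-2.4000)
o2: d²=458 > ρ²=11 → inactive
o3: d²=324 > ρ²=11 → inactive
o4: d²=340 > ρ²=11 → inactive
F = F_att + ΣF_rep = (-7.8000,-7.4000)
Δp = p'−p = (-0.7800,-0.7400); α = Δx/Fx = (-39/50) / (-39/5) = 1/10
check: Δy/Fy = (-37/50) / (-37/5) = 1/10 ✓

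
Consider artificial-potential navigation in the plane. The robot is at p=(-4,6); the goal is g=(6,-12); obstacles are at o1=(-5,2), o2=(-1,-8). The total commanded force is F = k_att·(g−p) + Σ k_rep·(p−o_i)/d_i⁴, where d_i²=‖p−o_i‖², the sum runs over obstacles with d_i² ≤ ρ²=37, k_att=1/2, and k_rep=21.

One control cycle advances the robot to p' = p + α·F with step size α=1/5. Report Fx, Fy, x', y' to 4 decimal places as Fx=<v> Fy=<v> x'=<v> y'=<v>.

Fx=5.0727 Fy=-8.7093 x'=-2.9855 y'=4.2581

F_att = 1/2·(g−p) = 1/2·(10,-18) = (5.0000,-9.0000)
o1: d²=17 ≤ ρ²=37; F_rep = 21·(1,4)/17² = (0.0727,0.2907)
o2: d²=205 > ρ²=37 → inactive
F = F_att + ΣF_rep = (5.0727,-8.7093)
p' = p + 1/5·F = (-2.9855,4.2581)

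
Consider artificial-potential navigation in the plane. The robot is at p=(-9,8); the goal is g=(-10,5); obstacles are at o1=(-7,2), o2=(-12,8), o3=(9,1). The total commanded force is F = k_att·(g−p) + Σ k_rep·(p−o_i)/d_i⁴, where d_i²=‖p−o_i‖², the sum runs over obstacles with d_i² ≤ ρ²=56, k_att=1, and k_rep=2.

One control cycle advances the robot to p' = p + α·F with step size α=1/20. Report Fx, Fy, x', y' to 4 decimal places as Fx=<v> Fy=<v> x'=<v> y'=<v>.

F_att = 1·(g−p) = 1·(-1,-3) = (-1.0000,-3.0000)
o1: d²=40 ≤ ρ²=56; F_rep = 2·(-2,6)/40² = (-0.0025,0.0075)
o2: d²=9 ≤ ρ²=56; F_rep = 2·(3,0)/9² = (0.0741,0.0000)
o3: d²=373 > ρ²=56 → inactive
F = F_att + ΣF_rep = (-0.9284,-2.9925)
p' = p + 1/20·F = (-9.0464,7.8504)

Fx=-0.9284 Fy=-2.9925 x'=-9.0464 y'=7.8504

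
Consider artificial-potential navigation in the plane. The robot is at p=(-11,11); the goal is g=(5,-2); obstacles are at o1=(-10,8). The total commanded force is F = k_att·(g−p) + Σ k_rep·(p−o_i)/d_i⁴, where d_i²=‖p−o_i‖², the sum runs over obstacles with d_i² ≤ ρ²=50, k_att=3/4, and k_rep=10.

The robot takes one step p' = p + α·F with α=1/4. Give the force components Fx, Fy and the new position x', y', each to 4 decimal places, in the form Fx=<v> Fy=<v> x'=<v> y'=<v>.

Fx=11.9000 Fy=-9.4500 x'=-8.0250 y'=8.6375

F_att = 3/4·(g−p) = 3/4·(16,-13) = (12.0000,-9.7500)
o1: d²=10 ≤ ρ²=50; F_rep = 10·(-1,3)/10² = (-0.1000,0.3000)
F = F_att + ΣF_rep = (11.9000,-9.4500)
p' = p + 1/4·F = (-8.0250,8.6375)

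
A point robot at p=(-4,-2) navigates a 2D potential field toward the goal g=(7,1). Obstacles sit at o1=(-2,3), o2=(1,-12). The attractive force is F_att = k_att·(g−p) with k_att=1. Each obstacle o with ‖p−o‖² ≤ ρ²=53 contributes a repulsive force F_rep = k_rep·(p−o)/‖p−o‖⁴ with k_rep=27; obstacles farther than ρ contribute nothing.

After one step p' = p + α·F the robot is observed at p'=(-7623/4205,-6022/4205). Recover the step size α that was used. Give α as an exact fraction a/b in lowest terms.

α = 1/5

F_att = 1·(g−p) = 1·(11,3) = (11.0000,3.0000)
o1: d²=29 ≤ ρ²=53; F_rep = 27·(-2,-5)/29² = (-0.0642,-0.1605)
o2: d²=125 > ρ²=53 → inactive
F = F_att + ΣF_rep = (10.9358,2.8395)
Δp = p'−p = (2.1872,0.5679); α = Δx/Fx = (9197/4205) / (9197/841) = 1/5
check: Δy/Fy = (2388/4205) / (2388/841) = 1/5 ✓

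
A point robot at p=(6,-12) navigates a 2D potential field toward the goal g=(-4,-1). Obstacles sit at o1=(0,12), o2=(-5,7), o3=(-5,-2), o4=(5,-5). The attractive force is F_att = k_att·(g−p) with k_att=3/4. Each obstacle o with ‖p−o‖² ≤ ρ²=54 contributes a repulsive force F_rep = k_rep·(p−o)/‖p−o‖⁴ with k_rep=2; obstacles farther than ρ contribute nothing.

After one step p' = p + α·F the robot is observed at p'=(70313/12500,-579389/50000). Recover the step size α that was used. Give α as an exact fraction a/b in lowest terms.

α = 1/20

F_att = 3/4·(g−p) = 3/4·(-10,11) = (-7.5000,8.2500)
o1: d²=612 > ρ²=54 → inactive
o2: d²=482 > ρ²=54 → inactive
o3: d²=221 > ρ²=54 → inactive
o4: d²=50 ≤ ρ²=54; F_rep = 2·(1,-7)/50² = (0.0008,-0.0056)
F = F_att + ΣF_rep = (-7.4992,8.2444)
Δp = p'−p = (-0.3750,0.4122); α = Δx/Fx = (-4687/12500) / (-4687/625) = 1/20
check: Δy/Fy = (20611/50000) / (20611/2500) = 1/20 ✓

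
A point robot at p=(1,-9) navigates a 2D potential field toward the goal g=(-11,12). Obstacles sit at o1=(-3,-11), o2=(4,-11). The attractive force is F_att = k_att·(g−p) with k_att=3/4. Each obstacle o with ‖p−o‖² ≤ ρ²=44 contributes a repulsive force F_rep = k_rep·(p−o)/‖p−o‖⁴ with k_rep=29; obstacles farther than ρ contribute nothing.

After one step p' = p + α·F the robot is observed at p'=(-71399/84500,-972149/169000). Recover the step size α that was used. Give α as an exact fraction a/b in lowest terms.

F_att = 3/4·(g−p) = 3/4·(-12,21) = (-9.0000,15.7500)
o1: d²=20 ≤ ρ²=44; F_rep = 29·(4,2)/20² = (0.2900,0.1450)
o2: d²=13 ≤ ρ²=44; F_rep = 29·(-3,2)/13² = (-0.5148,0.3432)
F = F_att + ΣF_rep = (-9.2248,16.2382)
Δp = p'−p = (-1.8450,3.2476); α = Δx/Fx = (-155899/84500) / (-155899/16900) = 1/5
check: Δy/Fy = (548851/169000) / (548851/33800) = 1/5 ✓

α = 1/5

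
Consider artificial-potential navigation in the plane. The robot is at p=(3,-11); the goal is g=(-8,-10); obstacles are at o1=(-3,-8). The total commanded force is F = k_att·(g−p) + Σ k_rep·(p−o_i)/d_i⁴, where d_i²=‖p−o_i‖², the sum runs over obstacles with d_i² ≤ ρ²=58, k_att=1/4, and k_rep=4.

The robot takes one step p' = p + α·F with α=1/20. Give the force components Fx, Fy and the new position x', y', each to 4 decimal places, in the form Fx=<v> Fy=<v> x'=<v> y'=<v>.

F_att = 1/4·(g−p) = 1/4·(-11,1) = (-2.7500,0.2500)
o1: d²=45 ≤ ρ²=58; F_rep = 4·(6,-3)/45² = (0.0119,-0.0059)
F = F_att + ΣF_rep = (-2.7381,0.2441)
p' = p + 1/20·F = (2.8631,-10.9878)

Fx=-2.7381 Fy=0.2441 x'=2.8631 y'=-10.9878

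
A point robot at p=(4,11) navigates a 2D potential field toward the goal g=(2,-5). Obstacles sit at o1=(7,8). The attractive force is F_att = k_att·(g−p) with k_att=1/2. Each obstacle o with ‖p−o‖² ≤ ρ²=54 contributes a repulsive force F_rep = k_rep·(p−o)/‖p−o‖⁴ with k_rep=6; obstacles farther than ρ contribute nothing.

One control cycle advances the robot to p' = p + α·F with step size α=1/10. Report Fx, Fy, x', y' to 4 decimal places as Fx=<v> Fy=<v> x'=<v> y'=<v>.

Fx=-1.0556 Fy=-7.9444 x'=3.8944 y'=10.2056

F_att = 1/2·(g−p) = 1/2·(-2,-16) = (-1.0000,-8.0000)
o1: d²=18 ≤ ρ²=54; F_rep = 6·(-3,3)/18² = (-0.0556,0.0556)
F = F_att + ΣF_rep = (-1.0556,-7.9444)
p' = p + 1/10·F = (3.8944,10.2056)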